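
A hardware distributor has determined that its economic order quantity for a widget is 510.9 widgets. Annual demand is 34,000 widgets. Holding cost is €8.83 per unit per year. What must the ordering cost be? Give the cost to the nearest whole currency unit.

S ≈ €34

The basic EOQ model gives Q* = √(2DS/H); rearrange for the unknown.
From Q* = √(2DS/H): S = Q*²H / (2D) = 510.9² × 8.83 / (2 × 34,000) = 33.8941.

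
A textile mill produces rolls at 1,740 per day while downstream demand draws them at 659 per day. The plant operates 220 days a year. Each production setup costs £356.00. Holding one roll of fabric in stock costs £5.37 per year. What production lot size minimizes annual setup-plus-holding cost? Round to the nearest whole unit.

Q* ≈ 5,562 rolls

Annual demand D = 659 × 220 = 144,980.
Production build-up factor (1 − d/p) = 1 − 659/1,740 = 0.6213.
Q* = √(2DS / (H(1 − d/p))) = √(2 × 144,980 × 356 / (5.37 × 0.6213)).
= √(103,225,760 / 3.3362) ≈ 5562.483.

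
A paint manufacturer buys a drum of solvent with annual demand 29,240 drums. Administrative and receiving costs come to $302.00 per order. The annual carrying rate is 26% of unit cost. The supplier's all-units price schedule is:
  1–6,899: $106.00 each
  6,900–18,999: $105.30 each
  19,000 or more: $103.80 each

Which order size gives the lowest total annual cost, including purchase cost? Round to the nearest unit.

Holding cost per unit per year at price C is H = 0.26·C.
For each price level, check whether its EOQ is feasible; otherwise the best quantity at that price is the breakpoint.
EOQ at $106.00 = 800.5 (feasible in tier 1): TC = 29,240×$106.00 + (29,240/800.5)×302 + (800.5/2)×0.26×$106.00 = $3,121,502.10.
EOQ at $105.30 = 803.2 < 6900, so use break Q=6900: TC = 29,240×$105.30 + (29,240/6900.0)×302 + (6900.0/2)×0.26×$105.30 = $3,174,705.88.
EOQ at $103.80 = 809.0 < 19000, so use break Q=19000: TC = 29,240×$103.80 + (29,240/19000.0)×302 + (19000.0/2)×0.26×$103.80 = $3,291,962.76.
Lowest total cost is $3,121,502.10 at Q = 800.5.

Q* ≈ 801 drums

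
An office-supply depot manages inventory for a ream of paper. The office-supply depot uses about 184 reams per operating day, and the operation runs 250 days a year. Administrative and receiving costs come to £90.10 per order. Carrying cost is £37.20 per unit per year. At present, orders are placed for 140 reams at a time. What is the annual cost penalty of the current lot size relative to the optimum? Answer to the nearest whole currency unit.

Extra cost ≈ £14,648 per year

Annual demand D = 184 × 250 = 46,000.
EOQ = √(2DS/H) = √(2 × 46,000 × 90.1 / 37.2) ≈ 472.05.
Cost at Q* = (D/Q*)S + (Q*/2)H = √(2DSH) ≈ £17,560.13.
Cost at Q = 140: (46,000/140)×90.1 + (140/2)×37.2 = £29,604.29 + £2,604.00 = £32,208.29.
Excess = £32,208.29 − £17,560.13 = £14,648.15.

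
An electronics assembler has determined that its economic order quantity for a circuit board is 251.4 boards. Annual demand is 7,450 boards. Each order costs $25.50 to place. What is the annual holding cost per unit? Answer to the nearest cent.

The basic EOQ model gives Q* = √(2DS/H); rearrange for the unknown.
From Q* = √(2DS/H): H = 2DS / Q*² = 2 × 7,450 × 25.5 / 251.4² = 6.0117.

H ≈ $6.01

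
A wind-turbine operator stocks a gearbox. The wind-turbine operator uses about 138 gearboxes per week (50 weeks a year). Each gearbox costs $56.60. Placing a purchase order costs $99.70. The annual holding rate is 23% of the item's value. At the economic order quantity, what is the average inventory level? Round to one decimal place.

Annual demand D = 138 × 50 = 6,900.
Holding cost H = 0.23 × $56.60 = $13.0180 per unit per year.
Q* = √(2DS/H) = √(2 × 6,900 × 99.7 / 13.018) ≈ 325.10.
Average inventory = Q*/2 ≈ 325.10 / 2 = 162.549.

Average inventory ≈ 162.5 gearboxes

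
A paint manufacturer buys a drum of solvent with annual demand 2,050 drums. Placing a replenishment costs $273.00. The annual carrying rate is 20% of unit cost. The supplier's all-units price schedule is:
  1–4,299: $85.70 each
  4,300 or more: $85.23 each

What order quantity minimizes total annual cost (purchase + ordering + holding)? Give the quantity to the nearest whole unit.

Q* ≈ 256 drums

Holding cost per unit per year at price C is H = 0.20·C.
Candidates are each tier's EOQ (if it falls in that tier) and each price-break quantity.
EOQ at $85.70 = 255.5 (feasible in tier 1): TC = 2,050×$85.70 + (2,050/255.5)×273 + (255.5/2)×0.20×$85.70 = $180,065.05.
EOQ at $85.23 = 256.2 < 4300, so use break Q=4300: TC = 2,050×$85.23 + (2,050/4300.0)×273 + (4300.0/2)×0.20×$85.23 = $211,500.55.
Lowest total cost is $180,065.05 at Q = 255.5.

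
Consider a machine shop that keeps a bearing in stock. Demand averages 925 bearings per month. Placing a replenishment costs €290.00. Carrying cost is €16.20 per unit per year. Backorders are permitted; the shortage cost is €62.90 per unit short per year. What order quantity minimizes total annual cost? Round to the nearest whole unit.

Q* ≈ 707 bearings

Annual demand D = 925 × 12 = 11,100.
With planned backorders, Q* = √(2DS/H) · √((H+B)/B).
√(2DS/H) = √(2 × 11,100 × 290 / 16.2) = 630.403.
√((H+B)/B) = √((16.2+62.9)/62.9) = 1.1214.
Q* ≈ 706.937.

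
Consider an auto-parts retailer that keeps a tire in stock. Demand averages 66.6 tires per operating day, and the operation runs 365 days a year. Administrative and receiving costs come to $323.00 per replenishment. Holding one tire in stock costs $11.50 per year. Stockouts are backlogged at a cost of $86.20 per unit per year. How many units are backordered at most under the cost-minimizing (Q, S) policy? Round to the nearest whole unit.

Annual demand D = 66.6 × 365 = 24,309.
With planned backorders, Q* = √(2DS/H) · √((H+B)/B).
√(2DS/H) = √(2 × 24,309 × 323 / 11.5) = 1168.560.
√((H+B)/B) = √((11.5+86.2)/86.2) = 1.0646.
Q* ≈ 1244.069.
S* = Q* · H/(H+B) = 1244.069 × 11.5/97.7 ≈ 146.436.

S* ≈ 146 tires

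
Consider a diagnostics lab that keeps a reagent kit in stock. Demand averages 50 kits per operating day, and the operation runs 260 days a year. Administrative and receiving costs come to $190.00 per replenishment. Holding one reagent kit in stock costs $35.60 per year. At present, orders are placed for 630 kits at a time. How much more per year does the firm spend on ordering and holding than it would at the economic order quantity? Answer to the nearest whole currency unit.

Extra cost ≈ $1,873 per year

Annual demand D = 50 × 260 = 13,000.
EOQ = √(2DS/H) = √(2 × 13,000 × 190 / 35.6) ≈ 372.51.
Cost at Q* = (D/Q*)S + (Q*/2)H = √(2DSH) ≈ $13,261.37.
Cost at Q = 630: (13,000/630)×190 + (630/2)×35.6 = $3,920.63 + $11,214.00 = $15,134.63.
Excess = $15,134.63 − $13,261.37 = $1,873.26.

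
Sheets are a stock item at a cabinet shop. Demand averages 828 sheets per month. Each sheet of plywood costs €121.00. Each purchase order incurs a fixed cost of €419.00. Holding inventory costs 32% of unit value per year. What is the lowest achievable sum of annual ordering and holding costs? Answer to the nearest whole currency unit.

Annual demand D = 828 × 12 = 9,936.
Holding cost H = 0.32 × €121.00 = €38.7200 per unit per year.
Q* = √(2DS/H) = √(2 × 9,936 × 419 / 38.72) ≈ 463.72.
At the optimum the two cost components are equal, so total cost = 2·(Q*/2)H = Q*·H.
Minimum total = √(2DSH) = √(2 × 9,936 × 419 × 38.72) ≈ 17955.416.

TC* ≈ €17,955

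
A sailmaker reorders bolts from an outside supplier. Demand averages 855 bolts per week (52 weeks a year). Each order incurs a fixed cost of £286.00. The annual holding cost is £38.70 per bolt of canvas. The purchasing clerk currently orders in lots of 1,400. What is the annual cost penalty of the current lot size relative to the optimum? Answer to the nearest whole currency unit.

Annual demand D = 855 × 52 = 44,460.
EOQ = √(2DS/H) = √(2 × 44,460 × 286 / 38.7) ≈ 810.64.
Cost at Q* = (D/Q*)S + (Q*/2)H = √(2DSH) ≈ £31,371.71.
Cost at Q = 1,400: (44,460/1,400)×286 + (1,400/2)×38.7 = £9,082.54 + £27,090.00 = £36,172.54.
Excess = £36,172.54 − £31,371.71 = £4,800.83.

Extra cost ≈ £4,801 per year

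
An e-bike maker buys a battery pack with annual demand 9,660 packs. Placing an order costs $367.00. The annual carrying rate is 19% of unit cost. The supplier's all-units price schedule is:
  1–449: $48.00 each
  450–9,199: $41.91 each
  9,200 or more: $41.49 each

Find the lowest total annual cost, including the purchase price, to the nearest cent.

TC* ≈ $412,364.62

Holding cost per unit per year at price C is H = 0.19·C.
Evaluate total cost at each tier's feasible EOQ or, if the EOQ is below the tier, at the tier's minimum quantity.
Tier 1 ($48.00): EOQ = 881.7 exceeds tier's upper bound 449, so this tier is dominated.
EOQ at $41.91 = 943.6 (feasible in tier 2): TC = 9,660×$41.91 + (9,660/943.6)×367 + (943.6/2)×0.19×$41.91 = $412,364.62.
EOQ at $41.49 = 948.4 < 9200, so use break Q=9200: TC = 9,660×$41.49 + (9,660/9200.0)×367 + (9200.0/2)×0.19×$41.49 = $437,441.01.
Lowest total cost among the candidates is at Q = 943.6.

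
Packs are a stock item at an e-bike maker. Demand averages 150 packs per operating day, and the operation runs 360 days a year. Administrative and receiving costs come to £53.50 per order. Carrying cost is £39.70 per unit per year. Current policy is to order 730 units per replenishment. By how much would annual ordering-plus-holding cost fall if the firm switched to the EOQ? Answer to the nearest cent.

Annual demand D = 150 × 360 = 54,000.
EOQ = √(2DS/H) = √(2 × 54,000 × 53.5 / 39.7) ≈ 381.50.
Cost at Q* = (D/Q*)S + (Q*/2)H = √(2DSH) ≈ £15,145.51.
Cost at Q = 730: (54,000/730)×53.5 + (730/2)×39.7 = £3,957.53 + £14,490.50 = £18,448.03.
Excess = £18,448.03 − £15,145.51 = £3,302.52.

Extra cost ≈ £3,302.52 per year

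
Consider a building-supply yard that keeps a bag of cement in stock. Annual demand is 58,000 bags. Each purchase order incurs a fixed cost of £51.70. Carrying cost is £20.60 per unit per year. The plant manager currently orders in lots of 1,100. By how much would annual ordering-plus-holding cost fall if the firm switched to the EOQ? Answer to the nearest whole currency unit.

Extra cost ≈ £2,941 per year

EOQ = √(2DS/H) = √(2 × 58,000 × 51.7 / 20.6) ≈ 539.56.
Cost at Q* = (D/Q*)S + (Q*/2)H = √(2DSH) ≈ £11,114.96.
Cost at Q = 1,100: (58,000/1,100)×51.7 + (1,100/2)×20.6 = £2,726.00 + £11,330.00 = £14,056.00.
Excess = £14,056.00 − £11,114.96 = £2,941.04.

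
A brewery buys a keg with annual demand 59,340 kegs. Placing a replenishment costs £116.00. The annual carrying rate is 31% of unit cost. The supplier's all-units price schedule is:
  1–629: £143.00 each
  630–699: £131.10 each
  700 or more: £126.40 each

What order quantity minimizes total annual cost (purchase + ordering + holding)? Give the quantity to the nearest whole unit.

Holding cost per unit per year at price C is H = 0.31·C.
Evaluate total cost at each tier's feasible EOQ or, if the EOQ is below the tier, at the tier's minimum quantity.
EOQ at £143.00 = 557.3 (feasible in tier 1): TC = 59,340×£143.00 + (59,340/557.3)×116 + (557.3/2)×0.31×£143.00 = £8,510,323.96.
EOQ at £131.10 = 582.0 < 630, so use break Q=630: TC = 59,340×£131.10 + (59,340/630.0)×116 + (630.0/2)×0.31×£131.10 = £7,803,202.01.
EOQ at £126.40 = 592.7 < 700, so use break Q=700: TC = 59,340×£126.40 + (59,340/700.0)×116 + (700.0/2)×0.31×£126.40 = £7,524,123.89.
Lowest total cost is £7,524,123.89 at Q = 700.0.

Q* ≈ 700 kegs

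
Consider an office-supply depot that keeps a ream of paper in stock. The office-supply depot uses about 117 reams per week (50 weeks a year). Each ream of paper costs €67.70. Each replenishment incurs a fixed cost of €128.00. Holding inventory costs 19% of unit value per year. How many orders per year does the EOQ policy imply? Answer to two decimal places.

Annual demand D = 117 × 50 = 5,850.
Holding cost H = 0.19 × €67.70 = €12.8630 per unit per year.
Q* = √(2DS/H) = √(2 × 5,850 × 128 / 12.863) ≈ 341.21.
Orders per year = D / Q* = 5,850 / 341.21 ≈ 17.145.

N ≈ 17.14 orders per year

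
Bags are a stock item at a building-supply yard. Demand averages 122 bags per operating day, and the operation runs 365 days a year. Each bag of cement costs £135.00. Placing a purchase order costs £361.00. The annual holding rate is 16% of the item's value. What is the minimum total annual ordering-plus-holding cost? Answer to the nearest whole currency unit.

TC* ≈ £26,352

Annual demand D = 122 × 365 = 44,530.
Holding cost H = 0.16 × £135.00 = £21.6000 per unit per year.
The optimal lot size = √(2DS/H) = √(2 × 44,530 × 361 / 21.6) ≈ 1220.02.
At Q*, ordering cost (D/Q*)S equals holding cost (Q*/2)H, each = √(DSH/2).
Minimum total = √(2DSH) = √(2 × 44,530 × 361 × 21.6) ≈ 26352.500.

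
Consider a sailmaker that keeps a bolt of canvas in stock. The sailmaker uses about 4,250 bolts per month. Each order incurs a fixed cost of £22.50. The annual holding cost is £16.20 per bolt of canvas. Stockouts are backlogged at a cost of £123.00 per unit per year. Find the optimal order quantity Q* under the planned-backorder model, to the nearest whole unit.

Annual demand D = 4,250 × 12 = 51,000.
With planned backorders, Q* = √(2DS/H) · √((H+B)/B).
√(2DS/H) = √(2 × 51,000 × 22.5 / 16.2) = 376.386.
√((H+B)/B) = √((16.2+123)/123) = 1.0638.
Q* ≈ 400.406.

Q* ≈ 400 bolts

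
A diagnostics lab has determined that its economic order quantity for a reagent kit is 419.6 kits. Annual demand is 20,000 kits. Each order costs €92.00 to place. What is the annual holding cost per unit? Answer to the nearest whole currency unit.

The basic EOQ model gives Q* = √(2DS/H); rearrange for the unknown.
From Q* = √(2DS/H): H = 2DS / Q*² = 2 × 20,000 × 92 / 419.6² = 20.9015.

H ≈ €21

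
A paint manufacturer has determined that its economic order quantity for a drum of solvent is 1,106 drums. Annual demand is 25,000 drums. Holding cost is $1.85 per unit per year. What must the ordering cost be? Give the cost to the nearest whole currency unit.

S ≈ $45

Invert the EOQ relation Q*² = 2DS/H.
From Q* = √(2DS/H): S = Q*²H / (2D) = 1,106² × 1.85 / (2 × 25,000) = 45.2597.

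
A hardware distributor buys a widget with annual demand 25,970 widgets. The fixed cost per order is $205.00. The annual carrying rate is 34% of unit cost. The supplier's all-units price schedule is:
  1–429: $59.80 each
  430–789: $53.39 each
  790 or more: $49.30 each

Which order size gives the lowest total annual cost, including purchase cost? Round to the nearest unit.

Holding cost per unit per year at price C is H = 0.34·C.
Evaluate total cost at each tier's feasible EOQ or, if the EOQ is below the tier, at the tier's minimum quantity.
Tier 1 ($59.80): EOQ = 723.7 exceeds tier's upper bound 429, so this tier is dominated.
EOQ at $53.39 = 765.9 (feasible in tier 2): TC = 25,970×$53.39 + (25,970/765.9)×205 + (765.9/2)×0.34×$53.39 = $1,400,440.94.
EOQ at $49.30 = 797.0 (feasible in tier 3): TC = 25,970×$49.30 + (25,970/797.0)×205 + (797.0/2)×0.34×$49.30 = $1,293,680.52.
Lowest total cost is $1,293,680.52 at Q = 797.0.

Q* ≈ 797 widgets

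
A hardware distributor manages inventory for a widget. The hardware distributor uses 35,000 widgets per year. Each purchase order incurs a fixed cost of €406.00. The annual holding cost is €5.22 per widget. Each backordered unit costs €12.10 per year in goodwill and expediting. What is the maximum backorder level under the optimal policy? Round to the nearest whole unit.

With planned backorders, Q* = √(2DS/H) · √((H+B)/B).
√(2DS/H) = √(2 × 35,000 × 406 / 5.22) = 2333.333.
√((H+B)/B) = √((5.22+12.1)/12.1) = 1.1964.
Q* ≈ 2791.631.
S* = Q* · H/(H+B) = 2791.631 × 5.22/17.32 ≈ 841.358.

S* ≈ 841 widgets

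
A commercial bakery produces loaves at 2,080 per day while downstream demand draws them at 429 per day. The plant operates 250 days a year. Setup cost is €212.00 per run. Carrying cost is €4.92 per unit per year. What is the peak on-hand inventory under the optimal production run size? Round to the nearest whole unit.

Annual demand D = 429 × 250 = 107,250.
Production build-up factor (1 − d/p) = 1 − 429/2,080 = 0.7937.
Q* = √(2DS / (H(1 − d/p))) = √(2 × 107,250 × 212 / (4.92 × 0.7937)).
= √(45,474,000 / 3.9052) ≈ 3412.378.
Maximum inventory = Q*(1 − d/p) = 3412.378 × 0.7937 ≈ 2708.575.

I_max ≈ 2,709 loaves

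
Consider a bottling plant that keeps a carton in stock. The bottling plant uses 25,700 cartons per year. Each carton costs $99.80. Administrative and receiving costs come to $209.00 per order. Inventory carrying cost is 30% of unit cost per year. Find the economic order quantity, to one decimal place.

Q* ≈ 599.0 cartons

Holding cost H = 0.30 × $99.80 = $29.9400 per unit per year.
EOQ = √(2DS / H) = √(2 × 25,700 × 209 / 29.94).
= √(10,742,600 / 29.94) = √358,804.2752 ≈ 599.003.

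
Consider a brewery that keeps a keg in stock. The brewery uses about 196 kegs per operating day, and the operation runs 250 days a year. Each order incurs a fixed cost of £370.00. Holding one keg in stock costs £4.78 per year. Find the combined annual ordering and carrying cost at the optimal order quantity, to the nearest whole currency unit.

Annual demand D = 196 × 250 = 49,000.
Q* = √(2DS/H) = √(2 × 49,000 × 370 / 4.78) ≈ 2754.23.
At the optimum the two cost components are equal, so total cost = 2·(Q*/2)H = Q*·H.
Minimum total = √(2DSH) = √(2 × 49,000 × 370 × 4.78) ≈ 13165.212.

TC* ≈ £13,165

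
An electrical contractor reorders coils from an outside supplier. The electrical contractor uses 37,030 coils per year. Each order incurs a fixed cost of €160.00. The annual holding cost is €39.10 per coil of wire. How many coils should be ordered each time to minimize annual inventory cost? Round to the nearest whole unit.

EOQ = √(2DS / H) = √(2 × 37,030 × 160 / 39.1).
= √(11,849,600 / 39.1) = √303,058.8235 ≈ 550.508.

Q* ≈ 551 coils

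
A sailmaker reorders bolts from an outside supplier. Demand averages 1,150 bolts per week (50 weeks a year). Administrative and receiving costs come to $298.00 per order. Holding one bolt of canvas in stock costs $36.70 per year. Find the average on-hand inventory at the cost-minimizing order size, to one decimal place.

Average inventory ≈ 483.2 bolts

Annual demand D = 1,150 × 50 = 57,500.
EOQ = √(2DS/H) = √(2 × 57,500 × 298 / 36.7) ≈ 966.33.
Average inventory = Q*/2 ≈ 966.33 / 2 = 483.163.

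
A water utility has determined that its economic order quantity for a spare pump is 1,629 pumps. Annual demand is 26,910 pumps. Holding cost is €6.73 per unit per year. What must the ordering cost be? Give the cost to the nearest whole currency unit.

S ≈ €332

Invert the EOQ relation Q*² = 2DS/H.
From Q* = √(2DS/H): S = Q*²H / (2D) = 1,629² × 6.73 / (2 × 26,910) = 331.8284.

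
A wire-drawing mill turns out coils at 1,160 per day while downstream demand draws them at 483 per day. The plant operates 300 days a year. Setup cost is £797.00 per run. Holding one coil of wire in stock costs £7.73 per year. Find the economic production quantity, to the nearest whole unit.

Q* ≈ 7,155 coils

Annual demand D = 483 × 300 = 144,900.
Production build-up factor (1 − d/p) = 1 − 483/1,160 = 0.5836.
Q* = √(2DS / (H(1 − d/p))) = √(2 × 144,900 × 797 / (7.73 × 0.5836)).
= √(230,970,600 / 4.5114) ≈ 7155.224.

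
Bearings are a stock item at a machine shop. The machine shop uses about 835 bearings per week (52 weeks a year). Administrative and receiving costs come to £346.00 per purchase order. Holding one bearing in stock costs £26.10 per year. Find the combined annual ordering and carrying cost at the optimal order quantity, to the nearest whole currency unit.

TC* ≈ £28,004

Annual demand D = 835 × 52 = 43,420.
EOQ = √(2DS/H) = √(2 × 43,420 × 346 / 26.1) ≈ 1072.95.
At Q*, ordering cost (D/Q*)S equals holding cost (Q*/2)H, each = √(DSH/2).
Minimum total = √(2DSH) = √(2 × 43,420 × 346 × 26.1) ≈ 28003.880.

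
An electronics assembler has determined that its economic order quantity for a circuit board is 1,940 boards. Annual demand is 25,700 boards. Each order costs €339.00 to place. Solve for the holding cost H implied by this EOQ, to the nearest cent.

H ≈ €4.63

The basic EOQ model gives Q* = √(2DS/H); rearrange for the unknown.
From Q* = √(2DS/H): H = 2DS / Q*² = 2 × 25,700 × 339 / 1,940² = 4.6298.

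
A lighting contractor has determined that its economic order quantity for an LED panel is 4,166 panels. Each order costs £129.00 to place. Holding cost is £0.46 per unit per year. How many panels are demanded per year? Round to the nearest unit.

Squaring Q* = √(2DS/H) gives Q*² = 2DS/H.
From Q* = √(2DS/H): D = Q*²H / (2S) = 4,166² × 0.46 / (2 × 129) = 30944.015.

D ≈ 30,944 panels per year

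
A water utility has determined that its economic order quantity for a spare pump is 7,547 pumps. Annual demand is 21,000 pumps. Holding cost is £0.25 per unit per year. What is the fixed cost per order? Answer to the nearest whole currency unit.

S ≈ £339

The basic EOQ model gives Q* = √(2DS/H); rearrange for the unknown.
From Q* = √(2DS/H): S = Q*²H / (2D) = 7,547² × 0.25 / (2 × 21,000) = 339.0310.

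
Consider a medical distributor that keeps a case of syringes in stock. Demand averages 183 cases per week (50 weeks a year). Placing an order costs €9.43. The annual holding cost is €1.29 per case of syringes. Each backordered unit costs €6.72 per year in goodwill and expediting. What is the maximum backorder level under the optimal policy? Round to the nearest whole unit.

S* ≈ 64 cases

Annual demand D = 183 × 50 = 9,150.
With planned backorders, Q* = √(2DS/H) · √((H+B)/B).
√(2DS/H) = √(2 × 9,150 × 9.43 / 1.29) = 365.752.
√((H+B)/B) = √((1.29+6.72)/6.72) = 1.0918.
Q* ≈ 399.317.
S* = Q* · H/(H+B) = 399.317 × 1.29/8.01 ≈ 64.310.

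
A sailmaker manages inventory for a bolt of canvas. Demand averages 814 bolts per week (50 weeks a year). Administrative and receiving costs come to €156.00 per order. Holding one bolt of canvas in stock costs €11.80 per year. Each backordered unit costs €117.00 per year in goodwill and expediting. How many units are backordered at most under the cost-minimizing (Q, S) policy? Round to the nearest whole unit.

Annual demand D = 814 × 50 = 40,700.
With planned backorders, Q* = √(2DS/H) · √((H+B)/B).
√(2DS/H) = √(2 × 40,700 × 156 / 11.8) = 1037.370.
√((H+B)/B) = √((11.8+117)/117) = 1.0492.
Q* ≈ 1088.425.
S* = Q* · H/(H+B) = 1088.425 × 11.8/128.8 ≈ 99.716.

S* ≈ 100 bolts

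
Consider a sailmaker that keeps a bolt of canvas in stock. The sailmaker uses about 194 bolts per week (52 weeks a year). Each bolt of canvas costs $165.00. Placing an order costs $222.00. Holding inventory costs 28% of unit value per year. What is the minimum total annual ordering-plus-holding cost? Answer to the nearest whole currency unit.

Annual demand D = 194 × 52 = 10,088.
Holding cost H = 0.28 × $165.00 = $46.2000 per unit per year.
EOQ = √(2DS/H) = √(2 × 10,088 × 222 / 46.2) ≈ 311.37.
At the optimum the two cost components are equal, so total cost = 2·(Q*/2)H = Q*·H.
Minimum total = √(2DSH) = √(2 × 10,088 × 222 × 46.2) ≈ 14385.170.

TC* ≈ $14,385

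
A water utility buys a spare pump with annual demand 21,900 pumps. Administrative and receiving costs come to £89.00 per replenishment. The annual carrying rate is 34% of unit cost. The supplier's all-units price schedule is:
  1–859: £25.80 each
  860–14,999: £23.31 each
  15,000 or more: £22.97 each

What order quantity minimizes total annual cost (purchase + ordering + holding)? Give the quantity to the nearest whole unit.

Q* ≈ 860 pumps

Holding cost per unit per year at price C is H = 0.34·C.
For each price level, check whether its EOQ is feasible; otherwise the best quantity at that price is the breakpoint.
EOQ at £25.80 = 666.6 (feasible in tier 1): TC = 21,900×£25.80 + (21,900/666.6)×89 + (666.6/2)×0.34×£25.80 = £570,867.65.
EOQ at £23.31 = 701.3 < 860, so use break Q=860: TC = 21,900×£23.31 + (21,900/860.0)×89 + (860.0/2)×0.34×£23.31 = £516,163.32.
EOQ at £22.97 = 706.5 < 15000, so use break Q=15000: TC = 21,900×£22.97 + (21,900/15000.0)×89 + (15000.0/2)×0.34×£22.97 = £561,746.44.
Lowest total cost is £516,163.32 at Q = 860.0.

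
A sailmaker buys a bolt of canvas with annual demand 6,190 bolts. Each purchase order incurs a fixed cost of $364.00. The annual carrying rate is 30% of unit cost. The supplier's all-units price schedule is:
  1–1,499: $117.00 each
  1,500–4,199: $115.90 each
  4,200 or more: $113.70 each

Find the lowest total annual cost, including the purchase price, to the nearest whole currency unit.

TC* ≈ $736,807

Holding cost per unit per year at price C is H = 0.30·C.
Evaluate total cost at each tier's feasible EOQ or, if the EOQ is below the tier, at the tier's minimum quantity.
EOQ at $117.00 = 358.3 (feasible in tier 1): TC = 6,190×$117.00 + (6,190/358.3)×364 + (358.3/2)×0.30×$117.00 = $736,806.64.
EOQ at $115.90 = 360.0 < 1500, so use break Q=1500: TC = 6,190×$115.90 + (6,190/1500.0)×364 + (1500.0/2)×0.30×$115.90 = $745,000.61.
EOQ at $113.70 = 363.5 < 4200, so use break Q=4200: TC = 6,190×$113.70 + (6,190/4200.0)×364 + (4200.0/2)×0.30×$113.70 = $775,970.47.
Lowest total cost among the candidates is at Q = 358.3.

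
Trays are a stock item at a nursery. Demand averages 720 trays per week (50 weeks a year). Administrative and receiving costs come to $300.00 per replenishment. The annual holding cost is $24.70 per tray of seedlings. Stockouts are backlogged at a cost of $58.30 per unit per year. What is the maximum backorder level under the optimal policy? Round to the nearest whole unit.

Annual demand D = 720 × 50 = 36,000.
With planned backorders, Q* = √(2DS/H) · √((H+B)/B).
√(2DS/H) = √(2 × 36,000 × 300 / 24.7) = 935.144.
√((H+B)/B) = √((24.7+58.3)/58.3) = 1.1932.
Q* ≈ 1115.792.
S* = Q* · H/(H+B) = 1115.792 × 24.7/83 ≈ 332.049.

S* ≈ 332 trays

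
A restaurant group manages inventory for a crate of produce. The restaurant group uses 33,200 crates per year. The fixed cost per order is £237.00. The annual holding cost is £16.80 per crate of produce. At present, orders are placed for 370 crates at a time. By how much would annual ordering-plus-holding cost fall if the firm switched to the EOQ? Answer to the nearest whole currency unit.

Extra cost ≈ £8,114 per year

EOQ = √(2DS/H) = √(2 × 33,200 × 237 / 16.8) ≈ 967.84.
Cost at Q* = (D/Q*)S + (Q*/2)H = √(2DSH) ≈ £16,259.71.
Cost at Q = 370: (33,200/370)×237 + (370/2)×16.8 = £21,265.95 + £3,108.00 = £24,373.95.
Excess = £24,373.95 − £16,259.71 = £8,114.23.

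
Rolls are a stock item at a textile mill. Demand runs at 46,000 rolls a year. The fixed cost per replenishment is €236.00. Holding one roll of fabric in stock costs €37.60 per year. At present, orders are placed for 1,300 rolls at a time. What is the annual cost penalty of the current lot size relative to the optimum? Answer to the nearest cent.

Extra cost ≈ €4,218.56 per year

EOQ = √(2DS/H) = √(2 × 46,000 × 236 / 37.6) ≈ 759.90.
Cost at Q* = (D/Q*)S + (Q*/2)H = √(2DSH) ≈ €28,572.21.
Cost at Q = 1,300: (46,000/1,300)×236 + (1,300/2)×37.6 = €8,350.77 + €24,440.00 = €32,790.77.
Excess = €32,790.77 − €28,572.21 = €4,218.56.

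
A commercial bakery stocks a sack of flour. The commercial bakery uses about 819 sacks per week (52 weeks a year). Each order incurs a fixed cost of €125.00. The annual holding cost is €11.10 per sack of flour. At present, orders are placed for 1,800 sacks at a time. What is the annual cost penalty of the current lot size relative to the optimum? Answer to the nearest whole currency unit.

Annual demand D = 819 × 52 = 42,588.
EOQ = √(2DS/H) = √(2 × 42,588 × 125 / 11.1) ≈ 979.38.
Cost at Q* = (D/Q*)S + (Q*/2)H = √(2DSH) ≈ €10,871.14.
Cost at Q = 1,800: (42,588/1,800)×125 + (1,800/2)×11.1 = €2,957.50 + €9,990.00 = €12,947.50.
Excess = €12,947.50 − €10,871.14 = €2,076.36.

Extra cost ≈ €2,076 per year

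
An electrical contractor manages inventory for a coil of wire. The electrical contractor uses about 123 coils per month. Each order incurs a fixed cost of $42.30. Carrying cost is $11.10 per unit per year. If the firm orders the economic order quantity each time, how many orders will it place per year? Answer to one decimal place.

Annual demand D = 123 × 12 = 1,476.
Q* = √(2DS/H) = √(2 × 1,476 × 42.3 / 11.1) ≈ 106.06.
Orders per year = D / Q* = 1,476 / 106.06 ≈ 13.916.

N ≈ 13.9 orders per year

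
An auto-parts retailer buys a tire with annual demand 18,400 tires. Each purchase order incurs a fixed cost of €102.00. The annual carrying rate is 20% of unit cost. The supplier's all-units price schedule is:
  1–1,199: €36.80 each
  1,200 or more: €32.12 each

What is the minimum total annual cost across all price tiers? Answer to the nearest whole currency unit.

Holding cost per unit per year at price C is H = 0.20·C.
Evaluate total cost at each tier's feasible EOQ or, if the EOQ is below the tier, at the tier's minimum quantity.
EOQ at €36.80 = 714.1 (feasible in tier 1): TC = 18,400×€36.80 + (18,400/714.1)×102 + (714.1/2)×0.20×€36.80 = €682,376.09.
EOQ at €32.12 = 764.4 < 1200, so use break Q=1200: TC = 18,400×€32.12 + (18,400/1200.0)×102 + (1200.0/2)×0.20×€32.12 = €596,426.40.
Lowest total cost among the candidates is at Q = 1200.0.

TC* ≈ €596,426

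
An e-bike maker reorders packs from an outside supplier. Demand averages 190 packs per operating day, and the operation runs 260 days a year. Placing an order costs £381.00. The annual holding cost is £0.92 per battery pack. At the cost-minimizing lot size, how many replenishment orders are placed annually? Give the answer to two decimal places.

N ≈ 7.72 orders per year

Annual demand D = 190 × 260 = 49,400.
Q* = √(2DS/H) = √(2 × 49,400 × 381 / 0.92) ≈ 6396.57.
Orders per year = D / Q* = 49,400 / 6396.57 ≈ 7.723.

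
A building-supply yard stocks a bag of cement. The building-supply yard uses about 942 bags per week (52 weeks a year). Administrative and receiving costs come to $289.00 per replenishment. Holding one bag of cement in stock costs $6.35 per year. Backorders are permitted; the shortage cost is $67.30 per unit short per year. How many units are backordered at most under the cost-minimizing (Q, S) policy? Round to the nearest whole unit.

Annual demand D = 942 × 52 = 48,984.
With planned backorders, Q* = √(2DS/H) · √((H+B)/B).
√(2DS/H) = √(2 × 48,984 × 289 / 6.35) = 2111.564.
√((H+B)/B) = √((6.35+67.3)/67.3) = 1.0461.
Q* ≈ 2208.935.
S* = Q* · H/(H+B) = 2208.935 × 6.35/73.65 ≈ 190.451.

S* ≈ 190 bags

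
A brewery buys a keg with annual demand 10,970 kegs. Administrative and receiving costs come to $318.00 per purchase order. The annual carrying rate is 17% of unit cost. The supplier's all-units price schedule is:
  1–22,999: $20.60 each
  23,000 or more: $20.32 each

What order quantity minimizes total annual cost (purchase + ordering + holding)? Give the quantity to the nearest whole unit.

Q* ≈ 1,411 kegs

Holding cost per unit per year at price C is H = 0.17·C.
Candidates are each tier's EOQ (if it falls in that tier) and each price-break quantity.
EOQ at $20.60 = 1411.5 (feasible in tier 1): TC = 10,970×$20.60 + (10,970/1411.5)×318 + (1411.5/2)×0.17×$20.60 = $230,924.99.
EOQ at $20.32 = 1421.2 < 23000, so use break Q=23000: TC = 10,970×$20.32 + (10,970/23000.0)×318 + (23000.0/2)×0.17×$20.32 = $262,787.67.
Lowest total cost is $230,924.99 at Q = 1411.5.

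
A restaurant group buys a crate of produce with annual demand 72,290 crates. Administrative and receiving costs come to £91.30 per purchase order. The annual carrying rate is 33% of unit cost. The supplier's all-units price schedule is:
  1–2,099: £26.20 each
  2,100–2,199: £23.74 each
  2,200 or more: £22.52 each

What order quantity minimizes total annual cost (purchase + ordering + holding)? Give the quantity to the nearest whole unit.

Holding cost per unit per year at price C is H = 0.33·C.
For each price level, check whether its EOQ is feasible; otherwise the best quantity at that price is the breakpoint.
EOQ at £26.20 = 1235.6 (feasible in tier 1): TC = 72,290×£26.20 + (72,290/1235.6)×91.3 + (1235.6/2)×0.33×£26.20 = £1,904,681.10.
EOQ at £23.74 = 1298.1 < 2100, so use break Q=2100: TC = 72,290×£23.74 + (72,290/2100.0)×91.3 + (2100.0/2)×0.33×£23.74 = £1,727,533.40.
EOQ at £22.52 = 1332.7 < 2200, so use break Q=2200: TC = 72,290×£22.52 + (72,290/2200.0)×91.3 + (2200.0/2)×0.33×£22.52 = £1,639,145.59.
Lowest total cost is £1,639,145.59 at Q = 2200.0.

Q* ≈ 2,200 crates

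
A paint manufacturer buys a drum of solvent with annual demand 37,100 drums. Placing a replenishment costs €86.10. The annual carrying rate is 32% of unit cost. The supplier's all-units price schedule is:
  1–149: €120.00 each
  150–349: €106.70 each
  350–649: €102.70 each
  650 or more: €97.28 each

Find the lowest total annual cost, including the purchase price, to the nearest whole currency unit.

Holding cost per unit per year at price C is H = 0.32·C.
Candidates are each tier's EOQ (if it falls in that tier) and each price-break quantity.
Tier 1 (€120.00): EOQ = 407.9 exceeds tier's upper bound 149, so this tier is dominated.
Tier 2 (€106.70): EOQ = 432.6 exceeds tier's upper bound 349, so this tier is dominated.
EOQ at €102.70 = 440.9 (feasible in tier 3): TC = 37,100×€102.70 + (37,100/440.9)×86.1 + (440.9/2)×0.32×€102.70 = €3,824,659.84.
EOQ at €97.28 = 453.0 < 650, so use break Q=650: TC = 37,100×€97.28 + (37,100/650.0)×86.1 + (650.0/2)×0.32×€97.28 = €3,624,119.44.
Lowest total cost among the candidates is at Q = 650.0.

TC* ≈ €3,624,119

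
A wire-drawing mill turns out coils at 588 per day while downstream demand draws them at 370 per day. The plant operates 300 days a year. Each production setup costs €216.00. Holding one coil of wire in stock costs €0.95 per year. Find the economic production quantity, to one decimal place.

Annual demand D = 370 × 300 = 111,000.
Production build-up factor (1 − d/p) = 1 − 370/588 = 0.3707.
Q* = √(2DS / (H(1 − d/p))) = √(2 × 111,000 × 216 / (0.95 × 0.3707)).
= √(47,952,000 / 0.3522) ≈ 11668.149.

Q* ≈ 11,668.1 coils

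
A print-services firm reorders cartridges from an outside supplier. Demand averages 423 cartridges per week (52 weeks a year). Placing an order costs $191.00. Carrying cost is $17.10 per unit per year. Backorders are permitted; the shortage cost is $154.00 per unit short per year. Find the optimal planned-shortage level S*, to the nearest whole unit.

S* ≈ 74 cartridges

Annual demand D = 423 × 52 = 21,996.
With planned backorders, Q* = √(2DS/H) · √((H+B)/B).
√(2DS/H) = √(2 × 21,996 × 191 / 17.1) = 700.980.
√((H+B)/B) = √((17.1+154)/154) = 1.0541.
Q* ≈ 738.874.
S* = Q* · H/(H+B) = 738.874 × 17.1/171.1 ≈ 73.844.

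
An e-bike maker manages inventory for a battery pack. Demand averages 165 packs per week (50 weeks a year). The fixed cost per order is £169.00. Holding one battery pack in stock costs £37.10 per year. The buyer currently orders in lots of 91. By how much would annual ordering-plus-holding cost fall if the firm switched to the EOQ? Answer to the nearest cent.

Extra cost ≈ £6,838.28 per year

Annual demand D = 165 × 50 = 8,250.
EOQ = √(2DS/H) = √(2 × 8,250 × 169 / 37.1) ≈ 274.16.
Cost at Q* = (D/Q*)S + (Q*/2)H = √(2DSH) ≈ £10,171.20.
Cost at Q = 91: (8,250/91)×169 + (91/2)×37.1 = £15,321.43 + £1,688.05 = £17,009.48.
Excess = £17,009.48 − £10,171.20 = £6,838.28.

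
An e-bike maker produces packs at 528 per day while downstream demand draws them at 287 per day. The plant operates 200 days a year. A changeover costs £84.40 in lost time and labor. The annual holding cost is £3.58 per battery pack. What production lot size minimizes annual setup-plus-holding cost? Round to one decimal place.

Annual demand D = 287 × 200 = 57,400.
Production build-up factor (1 − d/p) = 1 − 287/528 = 0.4564.
Q* = √(2DS / (H(1 − d/p))) = √(2 × 57,400 × 84.4 / (3.58 × 0.4564)).
= √(9,689,120 / 1.6341) ≈ 2435.057.

Q* ≈ 2,435.1 packs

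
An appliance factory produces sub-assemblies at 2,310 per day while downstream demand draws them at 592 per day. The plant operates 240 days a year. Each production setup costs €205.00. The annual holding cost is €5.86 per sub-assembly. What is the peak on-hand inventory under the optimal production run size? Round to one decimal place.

I_max ≈ 2,719.0 sub-assemblies

Annual demand D = 592 × 240 = 142,080.
Production build-up factor (1 − d/p) = 1 − 592/2,310 = 0.7437.
Q* = √(2DS / (H(1 − d/p))) = √(2 × 142,080 × 205 / (5.86 × 0.7437)).
= √(58,252,800 / 4.3582) ≈ 3655.982.
Maximum inventory = Q*(1 − d/p) = 3655.982 × 0.7437 ≈ 2719.037.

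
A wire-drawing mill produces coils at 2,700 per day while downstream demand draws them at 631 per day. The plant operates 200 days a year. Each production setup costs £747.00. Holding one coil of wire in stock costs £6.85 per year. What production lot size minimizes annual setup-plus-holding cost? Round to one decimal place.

Q* ≈ 5,993.2 coils

Annual demand D = 631 × 200 = 126,200.
Production build-up factor (1 − d/p) = 1 − 631/2,700 = 0.7663.
Q* = √(2DS / (H(1 − d/p))) = √(2 × 126,200 × 747 / (6.85 × 0.7663)).
= √(188,542,800 / 5.2491) ≈ 5993.235.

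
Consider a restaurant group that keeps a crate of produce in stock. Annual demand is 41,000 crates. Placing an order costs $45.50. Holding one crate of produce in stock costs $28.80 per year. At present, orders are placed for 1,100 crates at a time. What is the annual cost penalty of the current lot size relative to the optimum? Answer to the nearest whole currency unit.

Extra cost ≈ $7,170 per year

EOQ = √(2DS/H) = √(2 × 41,000 × 45.5 / 28.8) ≈ 359.93.
Cost at Q* = (D/Q*)S + (Q*/2)H = √(2DSH) ≈ $10,365.94.
Cost at Q = 1,100: (41,000/1,100)×45.5 + (1,100/2)×28.8 = $1,695.91 + $15,840.00 = $17,535.91.
Excess = $17,535.91 − $10,365.94 = $7,169.96.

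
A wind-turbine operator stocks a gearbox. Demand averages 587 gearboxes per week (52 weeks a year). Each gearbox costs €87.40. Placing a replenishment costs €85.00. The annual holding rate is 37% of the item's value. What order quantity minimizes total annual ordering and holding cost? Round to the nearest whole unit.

Q* ≈ 401 gearboxes

Annual demand D = 587 × 52 = 30,524.
Holding cost H = 0.37 × €87.40 = €32.3380 per unit per year.
EOQ = √(2DS / H) = √(2 × 30,524 × 85 / 32.338).
= √(5,189,080 / 32.338) = √160,463.8506 ≈ 400.579.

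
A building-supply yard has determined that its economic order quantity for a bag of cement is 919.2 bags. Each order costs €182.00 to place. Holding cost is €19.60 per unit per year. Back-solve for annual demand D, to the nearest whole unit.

Invert the EOQ relation Q*² = 2DS/H.
From Q* = √(2DS/H): D = Q*²H / (2S) = 919.2² × 19.6 / (2 × 182) = 45496.158.

D ≈ 45,496 bags per year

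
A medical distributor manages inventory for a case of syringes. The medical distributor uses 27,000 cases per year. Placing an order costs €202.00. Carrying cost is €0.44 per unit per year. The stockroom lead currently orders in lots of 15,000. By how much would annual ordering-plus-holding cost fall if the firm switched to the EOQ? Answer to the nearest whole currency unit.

Extra cost ≈ €1,473 per year

EOQ = √(2DS/H) = √(2 × 27,000 × 202 / 0.44) ≈ 4979.05.
Cost at Q* = (D/Q*)S + (Q*/2)H = √(2DSH) ≈ €2,190.78.
Cost at Q = 15,000: (27,000/15,000)×202 + (15,000/2)×0.44 = €363.60 + €3,300.00 = €3,663.60.
Excess = €3,663.60 − €2,190.78 = €1,472.82.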